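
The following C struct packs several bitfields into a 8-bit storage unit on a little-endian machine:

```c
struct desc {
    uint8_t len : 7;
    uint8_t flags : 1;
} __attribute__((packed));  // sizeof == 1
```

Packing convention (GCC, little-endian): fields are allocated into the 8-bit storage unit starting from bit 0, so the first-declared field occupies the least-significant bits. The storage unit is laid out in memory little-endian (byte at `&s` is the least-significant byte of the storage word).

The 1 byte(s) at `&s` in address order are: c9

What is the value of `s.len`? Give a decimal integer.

73

[0]=0xc9 (little-endian) → word 0xc9
len [0+:7] = (word>>0) & 0x7f = 73  ←
flags [7+:1] = (word>>7) & 0x1 = 1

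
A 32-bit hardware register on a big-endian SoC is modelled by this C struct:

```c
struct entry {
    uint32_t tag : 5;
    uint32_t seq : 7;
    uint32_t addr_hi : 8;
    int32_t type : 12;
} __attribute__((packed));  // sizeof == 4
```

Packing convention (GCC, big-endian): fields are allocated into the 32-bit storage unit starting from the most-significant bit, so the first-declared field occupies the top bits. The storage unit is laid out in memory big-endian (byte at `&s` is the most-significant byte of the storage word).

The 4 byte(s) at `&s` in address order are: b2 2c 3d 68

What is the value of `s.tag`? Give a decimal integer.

22

[0]=0xb2 [1]=0x2c [2]=0x3d [3]=0x68 (big-endian) → word 0xb22c3d68
tag:5 @ bit 27 → (0xb22c3d68>>27)&0x1f = 0x16  ←
seq:7 @ bit 20 → (0xb22c3d68>>20)&0x7f = 0x22
addr_hi:8 @ bit 12 → (0xb22c3d68>>12)&0xff = 0xc3
type:12 @ bit 0 → (0xb22c3d68>>0)&0xfff = 0xd68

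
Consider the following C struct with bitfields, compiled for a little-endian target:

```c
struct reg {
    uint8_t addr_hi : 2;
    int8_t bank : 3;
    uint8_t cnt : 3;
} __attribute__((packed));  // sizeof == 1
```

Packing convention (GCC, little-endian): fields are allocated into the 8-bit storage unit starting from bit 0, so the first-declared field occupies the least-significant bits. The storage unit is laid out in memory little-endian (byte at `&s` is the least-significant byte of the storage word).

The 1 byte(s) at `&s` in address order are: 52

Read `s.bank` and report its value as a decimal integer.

[0]=0x52 (little-endian) → word 0x52
addr_hi [0+:2] = (word>>0) & 0x3 = 2
bank [2+:3] = (word>>2) & 0x7 = 4  ←
cnt [5+:3] = (word>>5) & 0x7 = 2
bank signed 3b, MSB=1: 4 - 8 = -4

-4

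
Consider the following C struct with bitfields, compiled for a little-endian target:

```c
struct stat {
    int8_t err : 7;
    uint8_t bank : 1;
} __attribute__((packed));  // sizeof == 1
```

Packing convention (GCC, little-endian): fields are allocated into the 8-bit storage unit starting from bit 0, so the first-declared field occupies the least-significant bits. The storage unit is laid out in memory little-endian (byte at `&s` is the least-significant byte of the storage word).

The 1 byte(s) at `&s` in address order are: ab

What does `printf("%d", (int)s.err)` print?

[0]=0xab (little-endian) → word 0xab
err [0+:7] = (word>>0) & 0x7f = 43  ←
bank [7+:1] = (word>>7) & 0x1 = 1
err signed 7b, MSB=0: value = 43

43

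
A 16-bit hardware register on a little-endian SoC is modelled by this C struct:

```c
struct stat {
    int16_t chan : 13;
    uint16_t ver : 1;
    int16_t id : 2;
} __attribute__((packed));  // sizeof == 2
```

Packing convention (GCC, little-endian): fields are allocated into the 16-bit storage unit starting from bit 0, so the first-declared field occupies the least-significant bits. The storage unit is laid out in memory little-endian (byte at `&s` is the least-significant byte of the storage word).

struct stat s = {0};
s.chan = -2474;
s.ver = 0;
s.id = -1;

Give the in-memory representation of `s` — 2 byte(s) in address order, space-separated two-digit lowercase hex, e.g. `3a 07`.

chan:13 = -2474 → 0x1656 << 0 → word 0x1656
ver:1 = 0 → 0x0 << 13 → word 0x1656
id:2 = -1 → 0x3 << 14 → word 0xd656
word = 0xd656 → little-endian bytes:
  [0]=0x56  [1]=0xd6

56 d6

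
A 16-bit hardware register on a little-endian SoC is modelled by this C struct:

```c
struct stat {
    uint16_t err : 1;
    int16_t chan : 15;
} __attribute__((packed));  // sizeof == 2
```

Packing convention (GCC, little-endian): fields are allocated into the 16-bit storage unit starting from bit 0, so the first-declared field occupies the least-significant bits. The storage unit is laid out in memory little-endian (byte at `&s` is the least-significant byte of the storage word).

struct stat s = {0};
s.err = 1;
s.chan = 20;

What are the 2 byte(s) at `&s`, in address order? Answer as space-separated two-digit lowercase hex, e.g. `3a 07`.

29 00

[0+:1] err=1 & 0x1 = 0x1; word=0x0001
[1+:15] chan=20 & 0x7fff = 0x14; word=0x0029
word = 0x0029 → little-endian bytes:
  [0]=0x29  [1]=0x00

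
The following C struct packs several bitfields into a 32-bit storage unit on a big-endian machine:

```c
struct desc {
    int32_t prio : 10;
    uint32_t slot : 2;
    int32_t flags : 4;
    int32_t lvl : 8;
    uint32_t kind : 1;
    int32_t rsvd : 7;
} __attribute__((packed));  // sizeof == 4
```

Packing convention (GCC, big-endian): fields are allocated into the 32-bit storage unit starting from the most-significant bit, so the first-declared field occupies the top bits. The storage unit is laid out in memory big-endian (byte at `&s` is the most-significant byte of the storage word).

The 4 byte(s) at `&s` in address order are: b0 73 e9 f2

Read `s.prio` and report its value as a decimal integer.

-319

[0]=0xb0 [1]=0x73 [2]=0xe9 [3]=0xf2 (big-endian) → word 0xb073e9f2
prio [22+:10] = (word>>22) & 0x3ff = 705  ←
slot [20+:2] = (word>>20) & 0x3 = 3
flags [16+:4] = (word>>16) & 0xf = 3
lvl [8+:8] = (word>>8) & 0xff = 233
kind [7+:1] = (word>>7) & 0x1 = 1
rsvd [0+:7] = (word>>0) & 0x7f = 114
prio signed 10b, MSB=1: 705 - 1024 = -319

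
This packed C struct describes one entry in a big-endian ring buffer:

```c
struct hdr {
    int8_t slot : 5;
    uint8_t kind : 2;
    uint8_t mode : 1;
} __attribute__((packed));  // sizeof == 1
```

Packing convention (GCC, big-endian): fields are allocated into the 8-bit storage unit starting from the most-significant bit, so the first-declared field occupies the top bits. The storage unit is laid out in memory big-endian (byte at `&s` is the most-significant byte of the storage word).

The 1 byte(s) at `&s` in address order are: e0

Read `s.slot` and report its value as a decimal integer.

[0]=0xe0 (big-endian) → word 0xe0
slot:5 @ bit 3 → (0xe0>>3)&0x1f = 0x1c  ←
kind:2 @ bit 1 → (0xe0>>1)&0x3 = 0x0
mode:1 @ bit 0 → (0xe0>>0)&0x1 = 0x0
slot signed 5b, MSB=1: 28 - 32 = -4

-4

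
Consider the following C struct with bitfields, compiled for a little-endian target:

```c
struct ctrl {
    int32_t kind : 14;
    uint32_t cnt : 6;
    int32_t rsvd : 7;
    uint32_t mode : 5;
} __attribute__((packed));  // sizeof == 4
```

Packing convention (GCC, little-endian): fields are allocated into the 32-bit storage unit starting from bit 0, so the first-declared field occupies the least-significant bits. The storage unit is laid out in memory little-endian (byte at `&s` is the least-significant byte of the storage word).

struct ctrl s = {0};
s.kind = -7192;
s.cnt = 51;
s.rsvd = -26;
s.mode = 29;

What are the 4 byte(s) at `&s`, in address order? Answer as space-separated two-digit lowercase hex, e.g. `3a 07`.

e8 e3 6c ee

kind (14b) val=-7192 bits=0x23e8 at bit 0: 0x000023e8
cnt (6b) val=51 bits=0x33 at bit 14: 0x000ce3e8
rsvd (7b) val=-26 bits=0x66 at bit 20: 0x066ce3e8
mode (5b) val=29 bits=0x1d at bit 27: 0xee6ce3e8
word = 0xee6ce3e8 → little-endian bytes:
  [0]=0xe8  [1]=0xe3  [2]=0x6c  [3]=0xee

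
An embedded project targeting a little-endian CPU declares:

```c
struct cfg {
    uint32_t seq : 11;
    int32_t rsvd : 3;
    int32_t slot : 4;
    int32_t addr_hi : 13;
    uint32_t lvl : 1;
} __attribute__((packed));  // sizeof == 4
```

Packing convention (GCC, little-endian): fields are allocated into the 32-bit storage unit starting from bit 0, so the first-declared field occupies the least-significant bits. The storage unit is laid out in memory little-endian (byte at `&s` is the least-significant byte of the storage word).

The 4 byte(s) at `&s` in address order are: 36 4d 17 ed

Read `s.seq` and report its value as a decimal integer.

[0]=0x36 [1]=0x4d [2]=0x17 [3]=0xed (little-endian) → word 0xed174d36
seq [0+:11] = (word>>0) & 0x7ff = 1334  ←
rsvd [11+:3] = (word>>11) & 0x7 = 1
slot [14+:4] = (word>>14) & 0xf = 13
addr_hi [18+:13] = (word>>18) & 0x1fff = 6981
lvl [31+:1] = (word>>31) & 0x1 = 1

1334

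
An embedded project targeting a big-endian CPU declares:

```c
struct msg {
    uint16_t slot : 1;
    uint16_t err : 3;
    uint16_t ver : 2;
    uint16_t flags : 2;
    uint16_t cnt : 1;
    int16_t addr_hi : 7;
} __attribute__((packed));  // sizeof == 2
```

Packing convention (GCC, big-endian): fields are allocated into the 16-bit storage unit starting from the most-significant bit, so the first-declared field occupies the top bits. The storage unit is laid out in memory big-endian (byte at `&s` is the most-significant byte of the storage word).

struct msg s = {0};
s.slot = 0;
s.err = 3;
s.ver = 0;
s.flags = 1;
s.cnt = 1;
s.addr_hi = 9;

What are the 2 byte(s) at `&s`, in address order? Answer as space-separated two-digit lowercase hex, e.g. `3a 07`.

[15+:1] slot=0 & 0x1 = 0x0; word=0x0000
[12+:3] err=3 & 0x7 = 0x3; word=0x3000
[10+:2] ver=0 & 0x3 = 0x0; word=0x3000
[8+:2] flags=1 & 0x3 = 0x1; word=0x3100
[7+:1] cnt=1 & 0x1 = 0x1; word=0x3180
[0+:7] addr_hi=9 & 0x7f = 0x9; word=0x3189
word = 0x3189 → big-endian bytes:
  [0]=0x31  [1]=0x89

31 89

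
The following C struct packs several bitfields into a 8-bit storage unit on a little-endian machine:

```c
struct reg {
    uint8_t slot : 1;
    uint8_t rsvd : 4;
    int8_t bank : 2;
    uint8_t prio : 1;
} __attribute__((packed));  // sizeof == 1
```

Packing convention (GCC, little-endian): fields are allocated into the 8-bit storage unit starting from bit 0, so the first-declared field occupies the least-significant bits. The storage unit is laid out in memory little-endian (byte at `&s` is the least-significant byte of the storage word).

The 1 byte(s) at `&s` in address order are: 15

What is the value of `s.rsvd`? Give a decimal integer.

10

[0]=0x15 (little-endian) → word 0x15
slot:1 @ bit 0 → (0x15>>0)&0x1 = 0x1
rsvd:4 @ bit 1 → (0x15>>1)&0xf = 0xa  ←
bank:2 @ bit 5 → (0x15>>5)&0x3 = 0x0
prio:1 @ bit 7 → (0x15>>7)&0x1 = 0x0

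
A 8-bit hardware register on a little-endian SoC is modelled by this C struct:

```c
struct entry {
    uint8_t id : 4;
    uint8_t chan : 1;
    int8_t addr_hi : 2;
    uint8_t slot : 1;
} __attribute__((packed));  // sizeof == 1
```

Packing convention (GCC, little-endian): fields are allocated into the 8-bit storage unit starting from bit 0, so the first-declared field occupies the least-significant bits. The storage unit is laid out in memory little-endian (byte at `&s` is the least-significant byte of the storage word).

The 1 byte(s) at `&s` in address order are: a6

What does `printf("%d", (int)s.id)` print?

[0]=0xa6 (little-endian) → word 0xa6
id [0+:4] = (word>>0) & 0xf = 6  ←
chan [4+:1] = (word>>4) & 0x1 = 0
addr_hi [5+:2] = (word>>5) & 0x3 = 1
slot [7+:1] = (word>>7) & 0x1 = 1

6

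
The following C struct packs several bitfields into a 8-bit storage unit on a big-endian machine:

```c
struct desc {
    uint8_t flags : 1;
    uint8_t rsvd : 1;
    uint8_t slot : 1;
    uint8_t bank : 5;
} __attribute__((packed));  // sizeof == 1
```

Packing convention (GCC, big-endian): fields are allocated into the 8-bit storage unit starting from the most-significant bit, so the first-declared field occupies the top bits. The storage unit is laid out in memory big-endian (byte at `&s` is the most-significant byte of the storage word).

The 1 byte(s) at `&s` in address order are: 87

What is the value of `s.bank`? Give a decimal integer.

[0]=0x87 (big-endian) → word 0x87
flags [7+:1] = (word>>7) & 0x1 = 1
rsvd [6+:1] = (word>>6) & 0x1 = 0
slot [5+:1] = (word>>5) & 0x1 = 0
bank [0+:5] = (word>>0) & 0x1f = 7  ←

7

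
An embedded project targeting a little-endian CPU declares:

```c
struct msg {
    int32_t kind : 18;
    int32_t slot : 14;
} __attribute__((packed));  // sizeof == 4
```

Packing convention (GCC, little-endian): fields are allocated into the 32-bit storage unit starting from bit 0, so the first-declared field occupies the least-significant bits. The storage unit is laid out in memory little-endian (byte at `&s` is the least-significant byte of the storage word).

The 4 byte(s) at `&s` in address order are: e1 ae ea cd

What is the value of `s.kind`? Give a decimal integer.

[0]=0xe1 [1]=0xae [2]=0xea [3]=0xcd (little-endian) → word 0xcdeaaee1
kind [0+:18] = (word>>0) & 0x3ffff = 175841  ←
slot [18+:14] = (word>>18) & 0x3fff = 13178
kind signed 18b, MSB=1: 175841 - 262144 = -86303

-86303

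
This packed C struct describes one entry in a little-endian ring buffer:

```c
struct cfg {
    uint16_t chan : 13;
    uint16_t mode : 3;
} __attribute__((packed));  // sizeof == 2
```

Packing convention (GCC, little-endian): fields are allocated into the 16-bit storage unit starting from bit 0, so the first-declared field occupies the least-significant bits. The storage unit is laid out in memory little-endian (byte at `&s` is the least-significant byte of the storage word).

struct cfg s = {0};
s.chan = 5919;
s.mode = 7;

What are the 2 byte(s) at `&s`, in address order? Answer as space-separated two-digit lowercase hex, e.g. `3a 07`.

1f f7

chan (13b) val=5919 bits=0x171f at bit 0: 0x171f
mode (3b) val=7 bits=0x7 at bit 13: 0xf71f
word = 0xf71f → little-endian bytes:
  [0]=0x1f  [1]=0xf7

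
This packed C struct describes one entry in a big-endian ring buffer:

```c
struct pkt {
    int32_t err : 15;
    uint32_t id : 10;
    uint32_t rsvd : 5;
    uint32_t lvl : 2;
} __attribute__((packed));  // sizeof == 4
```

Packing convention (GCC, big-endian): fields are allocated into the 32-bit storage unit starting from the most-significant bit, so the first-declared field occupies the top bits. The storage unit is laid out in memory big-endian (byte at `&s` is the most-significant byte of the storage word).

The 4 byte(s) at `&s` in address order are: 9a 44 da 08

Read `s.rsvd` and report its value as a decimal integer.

2

[0]=0x9a [1]=0x44 [2]=0xda [3]=0x08 (big-endian) → word 0x9a44da08
err [17+:15] = (word>>17) & 0x7fff = 19746
id [7+:10] = (word>>7) & 0x3ff = 436
rsvd [2+:5] = (word>>2) & 0x1f = 2  ←
lvl [0+:2] = (word>>0) & 0x3 = 0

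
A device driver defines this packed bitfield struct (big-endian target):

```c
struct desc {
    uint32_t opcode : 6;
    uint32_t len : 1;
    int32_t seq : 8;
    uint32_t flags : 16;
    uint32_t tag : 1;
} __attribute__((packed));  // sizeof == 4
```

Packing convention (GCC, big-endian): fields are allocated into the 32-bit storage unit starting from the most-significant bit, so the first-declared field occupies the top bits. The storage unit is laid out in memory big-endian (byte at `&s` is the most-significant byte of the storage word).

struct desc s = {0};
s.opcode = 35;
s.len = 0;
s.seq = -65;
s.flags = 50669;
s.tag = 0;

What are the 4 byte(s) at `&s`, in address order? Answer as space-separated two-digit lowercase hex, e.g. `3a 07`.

[26+:6] opcode=35 & 0x3f = 0x23; word=0x8c000000
[25+:1] len=0 & 0x1 = 0x0; word=0x8c000000
[17+:8] seq=-65 & 0xff = 0xbf; word=0x8d7e0000
[1+:16] flags=50669 & 0xffff = 0xc5ed; word=0x8d7f8bda
[0+:1] tag=0 & 0x1 = 0x0; word=0x8d7f8bda
word = 0x8d7f8bda → big-endian bytes:
  [0]=0x8d  [1]=0x7f  [2]=0x8b  [3]=0xda

8d 7f 8b da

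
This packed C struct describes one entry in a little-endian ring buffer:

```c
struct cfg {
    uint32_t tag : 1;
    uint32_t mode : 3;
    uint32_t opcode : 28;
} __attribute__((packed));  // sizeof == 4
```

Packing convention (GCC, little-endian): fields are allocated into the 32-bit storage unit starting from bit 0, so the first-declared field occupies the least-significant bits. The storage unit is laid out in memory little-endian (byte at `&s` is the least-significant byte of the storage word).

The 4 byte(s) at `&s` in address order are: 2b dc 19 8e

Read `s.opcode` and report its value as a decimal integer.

149003714

[0]=0x2b [1]=0xdc [2]=0x19 [3]=0x8e (little-endian) → word 0x8e19dc2b
tag:1 @ bit 0 → (0x8e19dc2b>>0)&0x1 = 0x1
mode:3 @ bit 1 → (0x8e19dc2b>>1)&0x7 = 0x5
opcode:28 @ bit 4 → (0x8e19dc2b>>4)&0xfffffff = 0x8e19dc2  ←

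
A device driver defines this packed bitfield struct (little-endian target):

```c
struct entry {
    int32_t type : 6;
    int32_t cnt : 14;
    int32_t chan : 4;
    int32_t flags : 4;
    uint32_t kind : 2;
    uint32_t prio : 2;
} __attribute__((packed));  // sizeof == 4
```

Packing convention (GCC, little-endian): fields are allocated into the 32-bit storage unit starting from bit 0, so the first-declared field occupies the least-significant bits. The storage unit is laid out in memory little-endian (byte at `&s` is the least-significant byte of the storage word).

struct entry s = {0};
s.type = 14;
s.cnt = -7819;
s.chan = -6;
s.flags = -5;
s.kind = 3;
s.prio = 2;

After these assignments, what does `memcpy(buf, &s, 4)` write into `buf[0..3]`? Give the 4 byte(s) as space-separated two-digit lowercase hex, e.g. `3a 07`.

[0+:6] type=14 & 0x3f = 0xe; word=0x0000000e
[6+:14] cnt=-7819 & 0x3fff = 0x2175; word=0x00085d4e
[20+:4] chan=-6 & 0xf = 0xa; word=0x00a85d4e
[24+:4] flags=-5 & 0xf = 0xb; word=0x0ba85d4e
[28+:2] kind=3 & 0x3 = 0x3; word=0x3ba85d4e
[30+:2] prio=2 & 0x3 = 0x2; word=0xbba85d4e
word = 0xbba85d4e → little-endian bytes:
  [0]=0x4e  [1]=0x5d  [2]=0xa8  [3]=0xbb

4e 5d a8 bb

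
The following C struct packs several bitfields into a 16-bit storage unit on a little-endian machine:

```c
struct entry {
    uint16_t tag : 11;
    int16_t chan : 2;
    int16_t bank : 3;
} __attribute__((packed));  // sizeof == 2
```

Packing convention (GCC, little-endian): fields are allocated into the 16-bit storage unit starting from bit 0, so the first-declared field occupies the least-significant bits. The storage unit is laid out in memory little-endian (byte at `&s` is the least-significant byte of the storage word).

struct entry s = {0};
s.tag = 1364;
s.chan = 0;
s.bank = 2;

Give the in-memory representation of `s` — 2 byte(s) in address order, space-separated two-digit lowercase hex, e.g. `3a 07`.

tag (11b) val=1364 bits=0x554 at bit 0: 0x0554
chan (2b) val=0 bits=0x0 at bit 11: 0x0554
bank (3b) val=2 bits=0x2 at bit 13: 0x4554
word = 0x4554 → little-endian bytes:
  [0]=0x54  [1]=0x45

54 45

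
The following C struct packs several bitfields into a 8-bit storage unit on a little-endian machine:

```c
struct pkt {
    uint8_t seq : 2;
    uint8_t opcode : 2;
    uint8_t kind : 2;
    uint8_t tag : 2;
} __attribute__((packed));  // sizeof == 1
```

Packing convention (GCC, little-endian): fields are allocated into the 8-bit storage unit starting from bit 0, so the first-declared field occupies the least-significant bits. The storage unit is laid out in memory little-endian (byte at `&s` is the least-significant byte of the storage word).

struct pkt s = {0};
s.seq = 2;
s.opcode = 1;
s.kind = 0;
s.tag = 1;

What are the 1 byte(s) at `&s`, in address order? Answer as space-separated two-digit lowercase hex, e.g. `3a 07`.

seq:2 = 2 → 0x2 << 0 → word 0x02
opcode:2 = 1 → 0x1 << 2 → word 0x06
kind:2 = 0 → 0x0 << 4 → word 0x06
tag:2 = 1 → 0x1 << 6 → word 0x46
word = 0x46 → little-endian bytes:
  [0]=0x46

46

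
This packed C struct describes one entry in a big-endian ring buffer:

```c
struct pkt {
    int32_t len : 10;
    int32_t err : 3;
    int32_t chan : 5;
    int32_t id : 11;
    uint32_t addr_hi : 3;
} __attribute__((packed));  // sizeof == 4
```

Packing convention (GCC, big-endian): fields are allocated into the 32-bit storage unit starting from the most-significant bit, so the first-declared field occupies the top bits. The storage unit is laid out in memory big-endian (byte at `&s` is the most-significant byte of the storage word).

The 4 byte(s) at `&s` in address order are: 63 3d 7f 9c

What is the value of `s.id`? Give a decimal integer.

-13

[0]=0x63 [1]=0x3d [2]=0x7f [3]=0x9c (big-endian) → word 0x633d7f9c
len [22+:10] = (word>>22) & 0x3ff = 396
err [19+:3] = (word>>19) & 0x7 = 7
chan [14+:5] = (word>>14) & 0x1f = 21
id [3+:11] = (word>>3) & 0x7ff = 2035  ←
addr_hi [0+:3] = (word>>0) & 0x7 = 4
id signed 11b, MSB=1: 2035 - 2048 = -13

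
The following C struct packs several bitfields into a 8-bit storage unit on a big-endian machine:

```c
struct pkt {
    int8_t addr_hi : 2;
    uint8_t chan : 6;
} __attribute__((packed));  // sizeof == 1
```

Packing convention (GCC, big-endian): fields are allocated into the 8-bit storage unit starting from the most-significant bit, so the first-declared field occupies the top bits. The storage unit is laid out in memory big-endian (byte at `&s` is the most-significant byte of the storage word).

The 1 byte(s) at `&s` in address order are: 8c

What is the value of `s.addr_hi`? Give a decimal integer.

[0]=0x8c (big-endian) → word 0x8c
addr_hi:2 @ bit 6 → (0x8c>>6)&0x3 = 0x2  ←
chan:6 @ bit 0 → (0x8c>>0)&0x3f = 0xc
addr_hi signed 2b, MSB=1: 2 - 4 = -2

-2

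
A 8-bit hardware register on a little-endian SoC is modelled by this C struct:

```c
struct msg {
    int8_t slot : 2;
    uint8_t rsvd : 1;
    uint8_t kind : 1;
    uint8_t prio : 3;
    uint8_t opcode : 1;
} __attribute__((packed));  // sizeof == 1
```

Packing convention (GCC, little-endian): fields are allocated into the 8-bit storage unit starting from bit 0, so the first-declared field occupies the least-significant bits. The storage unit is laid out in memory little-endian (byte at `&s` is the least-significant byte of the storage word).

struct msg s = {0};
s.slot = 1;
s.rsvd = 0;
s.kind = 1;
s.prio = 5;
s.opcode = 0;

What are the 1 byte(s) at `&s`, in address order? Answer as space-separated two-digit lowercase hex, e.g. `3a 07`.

59

slot:2 = 1 → 0x1 << 0 → word 0x01
rsvd:1 = 0 → 0x0 << 2 → word 0x01
kind:1 = 1 → 0x1 << 3 → word 0x09
prio:3 = 5 → 0x5 << 4 → word 0x59
opcode:1 = 0 → 0x0 << 7 → word 0x59
word = 0x59 → little-endian bytes:
  [0]=0x59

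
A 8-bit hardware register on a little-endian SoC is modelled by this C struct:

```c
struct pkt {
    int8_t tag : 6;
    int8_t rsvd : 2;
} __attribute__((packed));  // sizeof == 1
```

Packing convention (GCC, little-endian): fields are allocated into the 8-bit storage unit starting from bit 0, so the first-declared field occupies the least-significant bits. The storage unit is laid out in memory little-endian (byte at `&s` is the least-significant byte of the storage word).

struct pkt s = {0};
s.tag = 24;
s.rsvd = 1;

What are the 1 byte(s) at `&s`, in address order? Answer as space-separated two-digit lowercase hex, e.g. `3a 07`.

tag:6 = 24 → 0x18 << 0 → word 0x18
rsvd:2 = 1 → 0x1 << 6 → word 0x58
word = 0x58 → little-endian bytes:
  [0]=0x58

58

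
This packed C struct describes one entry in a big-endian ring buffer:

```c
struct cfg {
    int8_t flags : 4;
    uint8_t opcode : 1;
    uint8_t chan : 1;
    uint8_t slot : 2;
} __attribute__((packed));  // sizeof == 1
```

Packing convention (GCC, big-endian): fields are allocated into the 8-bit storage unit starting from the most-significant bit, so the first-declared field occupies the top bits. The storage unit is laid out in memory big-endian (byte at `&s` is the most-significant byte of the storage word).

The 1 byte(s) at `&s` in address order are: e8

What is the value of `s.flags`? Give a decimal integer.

-2

[0]=0xe8 (big-endian) → word 0xe8
flags [4+:4] = (word>>4) & 0xf = 14  ←
opcode [3+:1] = (word>>3) & 0x1 = 1
chan [2+:1] = (word>>2) & 0x1 = 0
slot [0+:2] = (word>>0) & 0x3 = 0
flags signed 4b, MSB=1: 14 - 16 = -2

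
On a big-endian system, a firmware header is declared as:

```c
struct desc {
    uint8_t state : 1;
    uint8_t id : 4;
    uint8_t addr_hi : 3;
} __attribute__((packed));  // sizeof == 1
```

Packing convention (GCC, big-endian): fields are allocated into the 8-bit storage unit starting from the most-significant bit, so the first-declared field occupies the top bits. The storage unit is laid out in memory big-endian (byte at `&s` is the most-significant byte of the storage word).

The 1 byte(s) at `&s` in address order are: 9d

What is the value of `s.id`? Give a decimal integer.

[0]=0x9d (big-endian) → word 0x9d
state:1 @ bit 7 → (0x9d>>7)&0x1 = 0x1
id:4 @ bit 3 → (0x9d>>3)&0xf = 0x3  ←
addr_hi:3 @ bit 0 → (0x9d>>0)&0x7 = 0x5

3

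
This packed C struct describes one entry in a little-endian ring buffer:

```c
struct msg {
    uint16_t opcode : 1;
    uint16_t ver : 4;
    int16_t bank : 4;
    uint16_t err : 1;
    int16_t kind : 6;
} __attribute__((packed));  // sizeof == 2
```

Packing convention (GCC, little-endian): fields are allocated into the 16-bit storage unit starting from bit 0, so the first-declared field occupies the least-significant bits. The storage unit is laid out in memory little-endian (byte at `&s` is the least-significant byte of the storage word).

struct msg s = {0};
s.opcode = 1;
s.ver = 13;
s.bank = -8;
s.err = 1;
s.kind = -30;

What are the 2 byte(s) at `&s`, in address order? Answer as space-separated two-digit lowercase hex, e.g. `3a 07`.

opcode (1b) val=1 bits=0x1 at bit 0: 0x0001
ver (4b) val=13 bits=0xd at bit 1: 0x001b
bank (4b) val=-8 bits=0x8 at bit 5: 0x011b
err (1b) val=1 bits=0x1 at bit 9: 0x031b
kind (6b) val=-30 bits=0x22 at bit 10: 0x8b1b
word = 0x8b1b → little-endian bytes:
  [0]=0x1b  [1]=0x8b

1b 8b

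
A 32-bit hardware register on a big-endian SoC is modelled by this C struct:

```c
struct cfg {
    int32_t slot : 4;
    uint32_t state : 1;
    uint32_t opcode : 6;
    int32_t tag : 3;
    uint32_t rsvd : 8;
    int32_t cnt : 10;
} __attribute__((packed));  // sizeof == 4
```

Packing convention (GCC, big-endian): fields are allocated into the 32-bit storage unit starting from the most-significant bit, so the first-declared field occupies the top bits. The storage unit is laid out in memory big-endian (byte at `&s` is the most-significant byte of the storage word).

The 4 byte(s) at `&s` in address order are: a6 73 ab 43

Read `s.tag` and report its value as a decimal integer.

-4

[0]=0xa6 [1]=0x73 [2]=0xab [3]=0x43 (big-endian) → word 0xa673ab43
slot [28+:4] = (word>>28) & 0xf = 10
state [27+:1] = (word>>27) & 0x1 = 0
opcode [21+:6] = (word>>21) & 0x3f = 51
tag [18+:3] = (word>>18) & 0x7 = 4  ←
rsvd [10+:8] = (word>>10) & 0xff = 234
cnt [0+:10] = (word>>0) & 0x3ff = 835
tag signed 3b, MSB=1: 4 - 8 = -4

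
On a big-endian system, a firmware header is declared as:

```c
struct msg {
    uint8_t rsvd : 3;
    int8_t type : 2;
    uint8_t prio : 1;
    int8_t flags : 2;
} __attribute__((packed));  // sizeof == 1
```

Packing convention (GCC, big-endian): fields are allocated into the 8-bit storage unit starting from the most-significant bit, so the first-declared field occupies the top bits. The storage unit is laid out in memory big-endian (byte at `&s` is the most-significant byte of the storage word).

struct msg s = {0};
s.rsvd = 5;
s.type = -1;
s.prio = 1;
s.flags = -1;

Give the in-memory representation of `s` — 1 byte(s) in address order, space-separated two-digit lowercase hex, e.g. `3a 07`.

[5+:3] rsvd=5 & 0x7 = 0x5; word=0xa0
[3+:2] type=-1 & 0x3 = 0x3; word=0xb8
[2+:1] prio=1 & 0x1 = 0x1; word=0xbc
[0+:2] flags=-1 & 0x3 = 0x3; word=0xbf
word = 0xbf → big-endian bytes:
  [0]=0xbf

bf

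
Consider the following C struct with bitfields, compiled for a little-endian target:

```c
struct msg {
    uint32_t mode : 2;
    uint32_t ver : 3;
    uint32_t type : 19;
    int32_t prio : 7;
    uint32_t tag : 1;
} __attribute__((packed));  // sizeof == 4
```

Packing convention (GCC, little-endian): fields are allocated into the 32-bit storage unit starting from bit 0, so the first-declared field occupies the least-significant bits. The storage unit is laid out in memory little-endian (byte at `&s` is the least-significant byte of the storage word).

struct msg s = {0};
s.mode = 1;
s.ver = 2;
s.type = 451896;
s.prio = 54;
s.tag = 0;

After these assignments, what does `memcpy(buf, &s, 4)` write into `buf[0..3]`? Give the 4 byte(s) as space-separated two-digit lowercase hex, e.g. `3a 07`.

09 a7 dc 36

[0+:2] mode=1 & 0x3 = 0x1; word=0x00000001
[2+:3] ver=2 & 0x7 = 0x2; word=0x00000009
[5+:19] type=451896 & 0x7ffff = 0x6e538; word=0x00dca709
[24+:7] prio=54 & 0x7f = 0x36; word=0x36dca709
[31+:1] tag=0 & 0x1 = 0x0; word=0x36dca709
word = 0x36dca709 → little-endian bytes:
  [0]=0x09  [1]=0xa7  [2]=0xdc  [3]=0x36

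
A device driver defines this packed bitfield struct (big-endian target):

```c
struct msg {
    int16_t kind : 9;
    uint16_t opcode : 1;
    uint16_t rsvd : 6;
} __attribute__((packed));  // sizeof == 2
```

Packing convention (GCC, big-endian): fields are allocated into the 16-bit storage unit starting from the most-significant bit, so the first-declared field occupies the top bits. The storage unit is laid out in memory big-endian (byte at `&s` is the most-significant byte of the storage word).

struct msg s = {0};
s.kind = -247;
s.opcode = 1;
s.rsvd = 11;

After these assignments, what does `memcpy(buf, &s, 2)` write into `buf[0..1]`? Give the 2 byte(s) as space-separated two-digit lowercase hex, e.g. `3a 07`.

84 cb

kind (9b) val=-247 bits=0x109 at bit 7: 0x8480
opcode (1b) val=1 bits=0x1 at bit 6: 0x84c0
rsvd (6b) val=11 bits=0xb at bit 0: 0x84cb
word = 0x84cb → big-endian bytes:
  [0]=0x84  [1]=0xcb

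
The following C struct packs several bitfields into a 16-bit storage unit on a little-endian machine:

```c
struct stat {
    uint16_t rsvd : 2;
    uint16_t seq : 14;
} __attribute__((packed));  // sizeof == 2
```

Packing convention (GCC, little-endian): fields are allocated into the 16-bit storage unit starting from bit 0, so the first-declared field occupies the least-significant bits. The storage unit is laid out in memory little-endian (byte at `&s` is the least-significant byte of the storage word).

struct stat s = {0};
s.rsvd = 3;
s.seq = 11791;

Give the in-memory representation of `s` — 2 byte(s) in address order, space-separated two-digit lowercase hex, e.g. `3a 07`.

3f b8

rsvd:2 = 3 → 0x3 << 0 → word 0x0003
seq:14 = 11791 → 0x2e0f << 2 → word 0xb83f
word = 0xb83f → little-endian bytes:
  [0]=0x3f  [1]=0xb8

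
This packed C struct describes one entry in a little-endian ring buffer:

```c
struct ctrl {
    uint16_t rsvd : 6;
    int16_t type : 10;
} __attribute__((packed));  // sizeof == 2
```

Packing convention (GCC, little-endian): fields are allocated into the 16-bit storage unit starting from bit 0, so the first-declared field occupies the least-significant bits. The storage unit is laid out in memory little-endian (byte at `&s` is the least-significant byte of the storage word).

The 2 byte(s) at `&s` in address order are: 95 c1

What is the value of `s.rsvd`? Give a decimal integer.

[0]=0x95 [1]=0xc1 (little-endian) → word 0xc195
rsvd:6 @ bit 0 → (0xc195>>0)&0x3f = 0x15  ←
type:10 @ bit 6 → (0xc195>>6)&0x3ff = 0x306

21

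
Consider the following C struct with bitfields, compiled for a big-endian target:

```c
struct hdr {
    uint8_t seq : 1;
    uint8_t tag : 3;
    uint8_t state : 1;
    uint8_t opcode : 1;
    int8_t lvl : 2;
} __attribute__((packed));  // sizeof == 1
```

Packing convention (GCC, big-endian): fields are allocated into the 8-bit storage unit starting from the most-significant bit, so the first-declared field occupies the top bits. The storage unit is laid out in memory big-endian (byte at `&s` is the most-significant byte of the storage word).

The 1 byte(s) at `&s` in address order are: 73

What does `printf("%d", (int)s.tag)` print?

[0]=0x73 (big-endian) → word 0x73
seq:1 @ bit 7 → (0x73>>7)&0x1 = 0x0
tag:3 @ bit 4 → (0x73>>4)&0x7 = 0x7  ←
state:1 @ bit 3 → (0x73>>3)&0x1 = 0x0
opcode:1 @ bit 2 → (0x73>>2)&0x1 = 0x0
lvl:2 @ bit 0 → (0x73>>0)&0x3 = 0x3

7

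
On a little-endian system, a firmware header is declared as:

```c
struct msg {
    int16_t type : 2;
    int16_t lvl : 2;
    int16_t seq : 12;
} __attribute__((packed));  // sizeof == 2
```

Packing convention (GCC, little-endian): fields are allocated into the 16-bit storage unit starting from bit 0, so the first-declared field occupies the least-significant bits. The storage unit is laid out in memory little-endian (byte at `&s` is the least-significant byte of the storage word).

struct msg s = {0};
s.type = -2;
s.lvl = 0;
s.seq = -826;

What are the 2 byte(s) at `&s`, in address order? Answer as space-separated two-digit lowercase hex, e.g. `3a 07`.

62 cc

type:2 = -2 → 0x2 << 0 → word 0x0002
lvl:2 = 0 → 0x0 << 2 → word 0x0002
seq:12 = -826 → 0xcc6 << 4 → word 0xcc62
word = 0xcc62 → little-endian bytes:
  [0]=0x62  [1]=0xcc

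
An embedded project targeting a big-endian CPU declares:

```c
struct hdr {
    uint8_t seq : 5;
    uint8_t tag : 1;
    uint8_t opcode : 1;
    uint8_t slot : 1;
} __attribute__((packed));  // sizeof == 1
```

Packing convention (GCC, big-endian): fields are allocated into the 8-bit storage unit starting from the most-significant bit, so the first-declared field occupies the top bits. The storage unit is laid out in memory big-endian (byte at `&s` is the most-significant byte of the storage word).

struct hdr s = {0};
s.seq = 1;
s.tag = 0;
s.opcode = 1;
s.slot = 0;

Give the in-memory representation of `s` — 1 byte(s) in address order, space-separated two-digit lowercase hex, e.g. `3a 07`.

seq:5 = 1 → 0x1 << 3 → word 0x08
tag:1 = 0 → 0x0 << 2 → word 0x08
opcode:1 = 1 → 0x1 << 1 → word 0x0a
slot:1 = 0 → 0x0 << 0 → word 0x0a
word = 0x0a → big-endian bytes:
  [0]=0x0a

0a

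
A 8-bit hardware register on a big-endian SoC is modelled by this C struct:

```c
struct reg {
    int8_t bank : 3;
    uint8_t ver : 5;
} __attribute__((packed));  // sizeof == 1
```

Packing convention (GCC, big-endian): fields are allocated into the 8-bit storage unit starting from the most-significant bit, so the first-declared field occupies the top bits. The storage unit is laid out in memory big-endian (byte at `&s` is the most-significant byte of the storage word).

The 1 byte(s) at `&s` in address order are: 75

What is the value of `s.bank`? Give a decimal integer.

3

[0]=0x75 (big-endian) → word 0x75
bank [5+:3] = (word>>5) & 0x7 = 3  ←
ver [0+:5] = (word>>0) & 0x1f = 21
bank signed 3b, MSB=0: value = 3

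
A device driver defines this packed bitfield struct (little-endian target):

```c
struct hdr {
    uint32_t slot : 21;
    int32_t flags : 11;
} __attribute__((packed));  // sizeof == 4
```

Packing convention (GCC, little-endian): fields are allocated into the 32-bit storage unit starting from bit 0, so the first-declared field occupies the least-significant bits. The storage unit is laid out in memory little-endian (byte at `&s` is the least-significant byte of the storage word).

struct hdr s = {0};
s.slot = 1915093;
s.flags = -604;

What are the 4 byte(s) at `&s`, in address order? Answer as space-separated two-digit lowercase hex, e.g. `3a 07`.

slot (21b) val=1915093 bits=0x1d38d5 at bit 0: 0x001d38d5
flags (11b) val=-604 bits=0x5a4 at bit 21: 0xb49d38d5
word = 0xb49d38d5 → little-endian bytes:
  [0]=0xd5  [1]=0x38  [2]=0x9d  [3]=0xb4

d5 38 9d b4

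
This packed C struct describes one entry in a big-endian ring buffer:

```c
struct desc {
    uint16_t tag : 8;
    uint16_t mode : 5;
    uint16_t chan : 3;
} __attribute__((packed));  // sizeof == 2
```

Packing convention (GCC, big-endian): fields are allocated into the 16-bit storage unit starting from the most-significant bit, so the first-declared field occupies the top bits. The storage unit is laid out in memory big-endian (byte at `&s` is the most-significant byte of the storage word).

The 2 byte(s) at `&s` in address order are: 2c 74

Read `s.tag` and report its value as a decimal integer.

[0]=0x2c [1]=0x74 (big-endian) → word 0x2c74
tag [8+:8] = (word>>8) & 0xff = 44  ←
mode [3+:5] = (word>>3) & 0x1f = 14
chan [0+:3] = (word>>0) & 0x7 = 4

44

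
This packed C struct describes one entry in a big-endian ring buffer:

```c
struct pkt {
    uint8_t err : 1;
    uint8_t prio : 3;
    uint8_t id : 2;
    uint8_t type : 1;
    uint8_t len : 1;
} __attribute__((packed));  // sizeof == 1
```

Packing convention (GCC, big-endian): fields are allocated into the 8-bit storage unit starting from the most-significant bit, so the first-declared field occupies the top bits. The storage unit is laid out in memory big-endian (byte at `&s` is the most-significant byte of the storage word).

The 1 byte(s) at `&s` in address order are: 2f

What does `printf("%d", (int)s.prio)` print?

2

[0]=0x2f (big-endian) → word 0x2f
err [7+:1] = (word>>7) & 0x1 = 0
prio [4+:3] = (word>>4) & 0x7 = 2  ←
id [2+:2] = (word>>2) & 0x3 = 3
type [1+:1] = (word>>1) & 0x1 = 1
len [0+:1] = (word>>0) & 0x1 = 1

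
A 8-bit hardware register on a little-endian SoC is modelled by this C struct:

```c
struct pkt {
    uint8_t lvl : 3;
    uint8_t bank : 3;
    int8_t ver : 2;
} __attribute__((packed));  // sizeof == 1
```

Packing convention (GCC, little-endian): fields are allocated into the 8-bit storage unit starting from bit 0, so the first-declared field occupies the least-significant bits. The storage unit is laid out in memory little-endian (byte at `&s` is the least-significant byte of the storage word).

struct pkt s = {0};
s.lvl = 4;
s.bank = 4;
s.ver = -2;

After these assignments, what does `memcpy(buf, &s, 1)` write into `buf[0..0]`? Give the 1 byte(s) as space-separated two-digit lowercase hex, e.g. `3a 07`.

lvl (3b) val=4 bits=0x4 at bit 0: 0x04
bank (3b) val=4 bits=0x4 at bit 3: 0x24
ver (2b) val=-2 bits=0x2 at bit 6: 0xa4
word = 0xa4 → little-endian bytes:
  [0]=0xa4

a4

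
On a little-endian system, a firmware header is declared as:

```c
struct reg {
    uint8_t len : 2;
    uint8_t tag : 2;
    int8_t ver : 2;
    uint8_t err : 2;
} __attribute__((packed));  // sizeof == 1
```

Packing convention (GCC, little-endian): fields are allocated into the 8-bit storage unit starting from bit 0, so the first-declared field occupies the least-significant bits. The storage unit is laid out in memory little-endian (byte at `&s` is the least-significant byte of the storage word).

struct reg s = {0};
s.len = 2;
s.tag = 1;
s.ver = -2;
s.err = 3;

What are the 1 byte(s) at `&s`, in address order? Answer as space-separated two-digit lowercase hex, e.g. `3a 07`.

e6

[0+:2] len=2 & 0x3 = 0x2; word=0x02
[2+:2] tag=1 & 0x3 = 0x1; word=0x06
[4+:2] ver=-2 & 0x3 = 0x2; word=0x26
[6+:2] err=3 & 0x3 = 0x3; word=0xe6
word = 0xe6 → little-endian bytes:
  [0]=0xe6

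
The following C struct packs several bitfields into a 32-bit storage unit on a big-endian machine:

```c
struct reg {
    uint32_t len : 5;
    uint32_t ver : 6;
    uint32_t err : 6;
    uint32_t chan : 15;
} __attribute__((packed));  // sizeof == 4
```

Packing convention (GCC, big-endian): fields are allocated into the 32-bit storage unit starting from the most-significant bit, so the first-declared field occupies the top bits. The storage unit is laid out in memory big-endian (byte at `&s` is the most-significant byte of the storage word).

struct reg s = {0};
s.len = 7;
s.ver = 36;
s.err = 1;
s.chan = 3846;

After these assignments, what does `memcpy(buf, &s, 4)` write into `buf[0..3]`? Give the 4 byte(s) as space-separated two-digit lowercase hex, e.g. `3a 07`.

len (5b) val=7 bits=0x7 at bit 27: 0x38000000
ver (6b) val=36 bits=0x24 at bit 21: 0x3c800000
err (6b) val=1 bits=0x1 at bit 15: 0x3c808000
chan (15b) val=3846 bits=0xf06 at bit 0: 0x3c808f06
word = 0x3c808f06 → big-endian bytes:
  [0]=0x3c  [1]=0x80  [2]=0x8f  [3]=0x06

3c 80 8f 06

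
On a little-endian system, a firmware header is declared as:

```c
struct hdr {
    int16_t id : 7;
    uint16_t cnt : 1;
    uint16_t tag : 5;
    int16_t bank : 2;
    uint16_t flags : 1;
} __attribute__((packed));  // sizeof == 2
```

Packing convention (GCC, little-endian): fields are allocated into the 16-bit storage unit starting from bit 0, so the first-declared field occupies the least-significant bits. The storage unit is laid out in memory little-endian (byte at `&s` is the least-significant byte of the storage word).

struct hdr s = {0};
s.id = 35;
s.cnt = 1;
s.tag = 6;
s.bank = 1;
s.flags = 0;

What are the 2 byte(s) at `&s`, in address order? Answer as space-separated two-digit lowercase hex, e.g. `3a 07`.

a3 26

[0+:7] id=35 & 0x7f = 0x23; word=0x0023
[7+:1] cnt=1 & 0x1 = 0x1; word=0x00a3
[8+:5] tag=6 & 0x1f = 0x6; word=0x06a3
[13+:2] bank=1 & 0x3 = 0x1; word=0x26a3
[15+:1] flags=0 & 0x1 = 0x0; word=0x26a3
word = 0x26a3 → little-endian bytes:
  [0]=0xa3  [1]=0x26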